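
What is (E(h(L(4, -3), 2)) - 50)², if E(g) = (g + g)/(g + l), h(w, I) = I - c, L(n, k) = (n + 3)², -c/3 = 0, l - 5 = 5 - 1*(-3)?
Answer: 556516/225 ≈ 2473.4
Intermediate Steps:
l = 13 (l = 5 + (5 - 1*(-3)) = 5 + (5 + 3) = 5 + 8 = 13)
c = 0 (c = -3*0 = 0)
L(n, k) = (3 + n)²
h(w, I) = I (h(w, I) = I - 1*0 = I + 0 = I)
E(g) = 2*g/(13 + g) (E(g) = (g + g)/(g + 13) = (2*g)/(13 + g) = 2*g/(13 + g))
(E(h(L(4, -3), 2)) - 50)² = (2*2/(13 + 2) - 50)² = (2*2/15 - 50)² = (2*2*(1/15) - 50)² = (4/15 - 50)² = (-746/15)² = 556516/225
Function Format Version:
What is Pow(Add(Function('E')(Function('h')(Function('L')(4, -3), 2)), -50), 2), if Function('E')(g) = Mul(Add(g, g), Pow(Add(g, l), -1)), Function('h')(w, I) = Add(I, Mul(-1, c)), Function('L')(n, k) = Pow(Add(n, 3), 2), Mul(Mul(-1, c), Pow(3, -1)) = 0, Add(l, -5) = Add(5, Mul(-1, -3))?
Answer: Rational(556516, 225) ≈ 2473.4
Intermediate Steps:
l = 13 (l = Add(5, Add(5, Mul(-1, -3))) = Add(5, Add(5, 3)) = Add(5, 8) = 13)
c = 0 (c = Mul(-3, 0) = 0)
Function('L')(n, k) = Pow(Add(3, n), 2)
Function('h')(w, I) = I (Function('h')(w, I) = Add(I, Mul(-1, 0)) = Add(I, 0) = I)
Function('E')(g) = Mul(2, g, Pow(Add(13, g), -1)) (Function('E')(g) = Mul(Add(g, g), Pow(Add(g, 13), -1)) = Mul(Mul(2, g), Pow(Add(13, g), -1)) = Mul(2, g, Pow(Add(13, g), -1)))
Pow(Add(Function('E')(Function('h')(Function('L')(4, -3), 2)), -50), 2) = Pow(Add(Mul(2, 2, Pow(Add(13, 2), -1)), -50), 2) = Pow(Add(Mul(2, 2, Pow(15, -1)), -50), 2) = Pow(Add(Mul(2, 2, Rational(1, 15)), -50), 2) = Pow(Add(Rational(4, 15), -50), 2) = Pow(Rational(-746, 15), 2) = Rational(556516, 225)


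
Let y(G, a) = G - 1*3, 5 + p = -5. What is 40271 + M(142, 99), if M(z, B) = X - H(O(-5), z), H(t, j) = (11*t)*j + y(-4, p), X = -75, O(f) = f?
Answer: 48013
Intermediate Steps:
p = -10 (p = -5 - 5 = -10)
y(G, a) = -3 + G (y(G, a) = G - 3 = -3 + G)
H(t, j) = -7 + 11*j*t (H(t, j) = (11*t)*j + (-3 - 4) = 11*j*t - 7 = -7 + 11*j*t)
M(z, B) = -68 + 55*z (M(z, B) = -75 - (-7 + 11*z*(-5)) = -75 - (-7 - 55*z) = -75 + (7 + 55*z) = -68 + 55*z)
40271 + M(142, 99) = 40271 + (-68 + 55*142) = 40271 + (-68 + 7810) = 40271 + 7742 = 48013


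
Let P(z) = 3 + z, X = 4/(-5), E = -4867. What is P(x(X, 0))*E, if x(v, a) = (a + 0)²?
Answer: -14601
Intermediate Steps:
X = -⅘ (X = 4*(-⅕) = -⅘ ≈ -0.80000)
x(v, a) = a²
P(x(X, 0))*E = (3 + 0²)*(-4867) = (3 + 0)*(-4867) = 3*(-4867) = -14601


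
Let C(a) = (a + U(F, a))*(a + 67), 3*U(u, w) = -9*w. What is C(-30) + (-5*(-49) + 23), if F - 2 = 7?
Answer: 2488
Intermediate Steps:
F = 9 (F = 2 + 7 = 9)
U(u, w) = -3*w (U(u, w) = (-9*w)/3 = -3*w)
C(a) = -2*a*(67 + a) (C(a) = (a - 3*a)*(a + 67) = (-2*a)*(67 + a) = -2*a*(67 + a))
C(-30) + (-5*(-49) + 23) = 2*(-30)*(-67 - 1*(-30)) + (-5*(-49) + 23) = 2*(-30)*(-67 + 30) + (245 + 23) = 2*(-30)*(-37) + 268 = 2220 + 268 = 2488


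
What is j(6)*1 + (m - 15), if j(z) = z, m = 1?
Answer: -8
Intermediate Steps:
j(6)*1 + (m - 15) = 6*1 + (1 - 15) = 6 + (1 - 5*3) = 6 + (1 - 15) = 6 - 14 = -8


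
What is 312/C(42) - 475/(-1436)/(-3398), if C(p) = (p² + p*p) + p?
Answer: 253452831/2903319160 ≈ 0.087298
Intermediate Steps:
C(p) = p + 2*p² (C(p) = (p² + p²) + p = 2*p² + p = p + 2*p²)
312/C(42) - 475/(-1436)/(-3398) = 312/((42*(1 + 2*42))) - 475/(-1436)/(-3398) = 312/((42*(1 + 84))) - 475*(-1/1436)*(-1/3398) = 312/((42*85)) + (475/1436)*(-1/3398) = 312/3570 - 475/4879528 = 312*(1/3570) - 475/4879528 = 52/595 - 475/4879528 = 253452831/2903319160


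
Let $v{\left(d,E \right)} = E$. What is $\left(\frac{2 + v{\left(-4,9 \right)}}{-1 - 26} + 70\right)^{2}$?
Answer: $\frac{3530641}{729} \approx 4843.1$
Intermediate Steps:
$\left(\frac{2 + v{\left(-4,9 \right)}}{-1 - 26} + 70\right)^{2} = \left(\frac{2 + 9}{-1 - 26} + 70\right)^{2} = \left(\frac{11}{-1 - 26} + 70\right)^{2} = \left(\frac{11}{-27} + 70\right)^{2} = \left(11 \left(- \frac{1}{27}\right) + 70\right)^{2} = \left(- \frac{11}{27} + 70\right)^{2} = \left(\frac{1879}{27}\right)^{2} = \frac{3530641}{729}$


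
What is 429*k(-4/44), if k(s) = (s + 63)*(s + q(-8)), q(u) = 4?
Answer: 1160484/11 ≈ 1.0550e+5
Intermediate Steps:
k(s) = (4 + s)*(63 + s) (k(s) = (s + 63)*(s + 4) = (63 + s)*(4 + s) = (4 + s)*(63 + s))
429*k(-4/44) = 429*(252 + (-4/44)**2 + 67*(-4/44)) = 429*(252 + (-4*1/44)**2 + 67*(-4*1/44)) = 429*(252 + (-1/11)**2 + 67*(-1/11)) = 429*(252 + 1/121 - 67/11) = 429*(29756/121) = 1160484/11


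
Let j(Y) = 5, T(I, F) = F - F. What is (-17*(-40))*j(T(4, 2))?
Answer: 3400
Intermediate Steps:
T(I, F) = 0
(-17*(-40))*j(T(4, 2)) = -17*(-40)*5 = 680*5 = 3400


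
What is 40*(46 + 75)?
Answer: 4840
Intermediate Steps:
40*(46 + 75) = 40*121 = 4840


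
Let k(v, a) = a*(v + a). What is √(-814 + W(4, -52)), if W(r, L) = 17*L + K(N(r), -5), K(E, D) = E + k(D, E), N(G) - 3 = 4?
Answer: I*√1677 ≈ 40.951*I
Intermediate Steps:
k(v, a) = a*(a + v)
N(G) = 7 (N(G) = 3 + 4 = 7)
K(E, D) = E + E*(D + E) (K(E, D) = E + E*(E + D) = E + E*(D + E))
W(r, L) = 21 + 17*L (W(r, L) = 17*L + 7*(1 - 5 + 7) = 17*L + 7*3 = 17*L + 21 = 21 + 17*L)
√(-814 + W(4, -52)) = √(-814 + (21 + 17*(-52))) = √(-814 + (21 - 884)) = √(-814 - 863) = √(-1677) = I*√1677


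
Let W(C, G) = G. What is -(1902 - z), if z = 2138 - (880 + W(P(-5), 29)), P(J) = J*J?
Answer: -673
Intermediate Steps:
P(J) = J²
z = 1229 (z = 2138 - (880 + 29) = 2138 - 1*909 = 2138 - 909 = 1229)
-(1902 - z) = -(1902 - 1*1229) = -(1902 - 1229) = -1*673 = -673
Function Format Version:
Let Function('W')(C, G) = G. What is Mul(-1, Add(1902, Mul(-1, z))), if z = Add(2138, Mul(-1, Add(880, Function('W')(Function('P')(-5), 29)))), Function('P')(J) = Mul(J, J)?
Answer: -673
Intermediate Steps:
Function('P')(J) = Pow(J, 2)
z = 1229 (z = Add(2138, Mul(-1, Add(880, 29))) = Add(2138, Mul(-1, 909)) = Add(2138, -909) = 1229)
Mul(-1, Add(1902, Mul(-1, z))) = Mul(-1, Add(1902, Mul(-1, 1229))) = Mul(-1, Add(1902, -1229)) = Mul(-1, 673) = -673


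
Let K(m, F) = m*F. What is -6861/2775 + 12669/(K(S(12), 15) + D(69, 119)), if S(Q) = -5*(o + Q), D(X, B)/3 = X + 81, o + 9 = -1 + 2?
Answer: 151677/1850 ≈ 81.988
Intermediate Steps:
o = -8 (o = -9 + (-1 + 2) = -9 + 1 = -8)
D(X, B) = 243 + 3*X (D(X, B) = 3*(X + 81) = 3*(81 + X) = 243 + 3*X)
S(Q) = 40 - 5*Q (S(Q) = -5*(-8 + Q) = 40 - 5*Q)
K(m, F) = F*m
-6861/2775 + 12669/(K(S(12), 15) + D(69, 119)) = -6861/2775 + 12669/(15*(40 - 5*12) + (243 + 3*69)) = -6861*1/2775 + 12669/(15*(40 - 60) + (243 + 207)) = -2287/925 + 12669/(15*(-20) + 450) = -2287/925 + 12669/(-300 + 450) = -2287/925 + 12669/150 = -2287/925 + 12669*(1/150) = -2287/925 + 4223/50 = 151677/1850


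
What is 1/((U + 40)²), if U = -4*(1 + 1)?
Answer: 1/1024 ≈ 0.00097656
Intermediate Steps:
U = -8 (U = -4*2 = -8)
1/((U + 40)²) = 1/((-8 + 40)²) = 1/(32²) = 1/1024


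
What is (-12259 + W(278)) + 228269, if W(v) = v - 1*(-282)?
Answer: 216570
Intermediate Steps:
W(v) = 282 + v (W(v) = v + 282 = 282 + v)
(-12259 + W(278)) + 228269 = (-12259 + (282 + 278)) + 228269 = (-12259 + 560) + 228269 = -11699 + 228269 = 216570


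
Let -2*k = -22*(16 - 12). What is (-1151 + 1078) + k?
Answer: -29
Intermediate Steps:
k = 44 (k = -(-11)*(16 - 12) = -(-11)*4 = -1/2*(-88) = 44)
(-1151 + 1078) + k = (-1151 + 1078) + 44 = -73 + 44 = -29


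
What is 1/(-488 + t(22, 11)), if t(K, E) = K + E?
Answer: -1/455 ≈ -0.0021978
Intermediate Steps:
t(K, E) = E + K
1/(-488 + t(22, 11)) = 1/(-488 + (11 + 22)) = 1/(-488 + 33) = 1/(-455) = -1/455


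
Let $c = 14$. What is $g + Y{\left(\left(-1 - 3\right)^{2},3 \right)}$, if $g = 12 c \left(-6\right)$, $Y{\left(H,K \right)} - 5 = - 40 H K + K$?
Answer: $-2920$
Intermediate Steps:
$Y{\left(H,K \right)} = 5 + K - 40 H K$ ($Y{\left(H,K \right)} = 5 + \left(- 40 H K + K\right) = 5 - \left(- K + 40 H K\right) = 5 + K - 40 H K$)
$g = -1008$ ($g = 12 \cdot 14 \left(-6\right) = 168 \left(-6\right) = -1008$)
$g + Y{\left(\left(-1 - 3\right)^{2},3 \right)} = -1008 + \left(5 + 3 - 40 \left(-1 - 3\right)^{2} \cdot 3\right) = -1008 + \left(5 + 3 - 40 \left(-4\right)^{2} \cdot 3\right) = -1008 + \left(5 + 3 - 640 \cdot 3\right) = -1008 + \left(5 + 3 - 1920\right) = -1008 - 1912 = -2920$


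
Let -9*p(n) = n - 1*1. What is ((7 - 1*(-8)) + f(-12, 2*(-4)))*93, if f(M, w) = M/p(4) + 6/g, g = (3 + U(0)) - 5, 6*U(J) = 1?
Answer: 48825/11 ≈ 4438.6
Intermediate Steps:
U(J) = ⅙ (U(J) = (⅙)*1 = ⅙)
g = -11/6 (g = (3 + ⅙) - 5 = 19/6 - 5 = -11/6 ≈ -1.8333)
p(n) = ⅑ - n/9 (p(n) = -(n - 1*1)/9 = -(n - 1)/9 = -(-1 + n)/9 = ⅑ - n/9)
f(M, w) = -36/11 - 3*M (f(M, w) = M/(⅑ - ⅑*4) + 6/(-11/6) = M/(⅑ - 4/9) + 6*(-6/11) = M/(-⅓) - 36/11 = M*(-3) - 36/11 = -3*M - 36/11 = -36/11 - 3*M)
((7 - 1*(-8)) + f(-12, 2*(-4)))*93 = ((7 - 1*(-8)) + (-36/11 - 3*(-12)))*93 = ((7 + 8) + (-36/11 + 36))*93 = (15 + 360/11)*93 = (525/11)*93 = 48825/11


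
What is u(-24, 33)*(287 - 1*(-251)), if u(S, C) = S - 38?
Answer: -33356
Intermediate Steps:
u(S, C) = -38 + S
u(-24, 33)*(287 - 1*(-251)) = (-38 - 24)*(287 - 1*(-251)) = -62*(287 + 251) = -62*538 = -33356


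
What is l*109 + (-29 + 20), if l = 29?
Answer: 3152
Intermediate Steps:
l*109 + (-29 + 20) = 29*109 + (-29 + 20) = 3161 - 9 = 3152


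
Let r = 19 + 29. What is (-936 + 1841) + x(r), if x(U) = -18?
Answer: 887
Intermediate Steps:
r = 48
(-936 + 1841) + x(r) = (-936 + 1841) - 18 = 905 - 18 = 887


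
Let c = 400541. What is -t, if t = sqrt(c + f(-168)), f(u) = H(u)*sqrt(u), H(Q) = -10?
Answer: -sqrt(400541 - 20*I*sqrt(42)) ≈ -632.88 + 0.1024*I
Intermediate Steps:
f(u) = -10*sqrt(u)
t = sqrt(400541 - 20*I*sqrt(42)) ≈ 632.88 - 0.1*I
-t = -sqrt(400541 - 20*I*sqrt(42))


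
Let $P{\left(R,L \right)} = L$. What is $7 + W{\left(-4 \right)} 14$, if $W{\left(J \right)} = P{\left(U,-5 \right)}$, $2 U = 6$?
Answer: $-63$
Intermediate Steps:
$U = 3$ ($U = \frac{1}{2} \cdot 6 = 3$)
$W{\left(J \right)} = -5$
$7 + W{\left(-4 \right)} 14 = 7 - 70 = -63$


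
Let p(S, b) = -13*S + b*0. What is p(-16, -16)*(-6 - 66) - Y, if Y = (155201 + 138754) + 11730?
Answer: -320661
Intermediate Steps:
Y = 305685 (Y = 293955 + 11730 = 305685)
p(S, b) = -13*S (p(S, b) = -13*S + 0 = -13*S)
p(-16, -16)*(-6 - 66) - Y = (-13*(-16))*(-6 - 66) - 1*305685 = 208*(-72) - 305685 = -14976 - 305685 = -320661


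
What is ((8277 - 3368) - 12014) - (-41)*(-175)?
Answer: -14280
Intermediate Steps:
((8277 - 3368) - 12014) - (-41)*(-175) = (4909 - 12014) - 1*7175 = -7105 - 7175 = -14280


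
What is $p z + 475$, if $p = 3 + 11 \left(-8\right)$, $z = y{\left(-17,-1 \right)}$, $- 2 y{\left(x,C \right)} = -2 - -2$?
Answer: $475$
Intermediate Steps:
$y{\left(x,C \right)} = 0$ ($y{\left(x,C \right)} = - \frac{-2 - -2}{2} = - \frac{-2 + 2}{2} = \left(- \frac{1}{2}\right) 0 = 0$)
$z = 0$
$p = -85$ ($p = 3 - 88 = -85$)
$p z + 475 = \left(-85\right) 0 + 475 = 0 + 475 = 475$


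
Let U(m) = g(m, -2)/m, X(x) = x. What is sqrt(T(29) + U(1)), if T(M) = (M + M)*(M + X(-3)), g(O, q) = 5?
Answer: sqrt(1513) ≈ 38.897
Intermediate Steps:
U(m) = 5/m
T(M) = 2*M*(-3 + M) (T(M) = (M + M)*(M - 3) = (2*M)*(-3 + M) = 2*M*(-3 + M))
sqrt(T(29) + U(1)) = sqrt(2*29*(-3 + 29) + 5/1) = sqrt(2*29*26 + 5*1) = sqrt(1508 + 5) = sqrt(1513)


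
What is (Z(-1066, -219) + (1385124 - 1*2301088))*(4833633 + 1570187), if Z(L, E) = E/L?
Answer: -3126400653243550/533 ≈ -5.8657e+12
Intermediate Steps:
(Z(-1066, -219) + (1385124 - 1*2301088))*(4833633 + 1570187) = (-219/(-1066) + (1385124 - 1*2301088))*(4833633 + 1570187) = (-219*(-1/1066) + (1385124 - 2301088))*6403820 = (219/1066 - 915964)*6403820 = -976417405/1066*6403820 = -3126400653243550/533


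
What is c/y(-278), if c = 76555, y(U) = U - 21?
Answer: -76555/299 ≈ -256.04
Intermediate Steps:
y(U) = -21 + U
c/y(-278) = 76555/(-21 - 278) = 76555/(-299) = 76555*(-1/299) = -76555/299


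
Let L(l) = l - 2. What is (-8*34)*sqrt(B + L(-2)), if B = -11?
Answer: -272*I*sqrt(15) ≈ -1053.5*I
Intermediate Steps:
L(l) = -2 + l
(-8*34)*sqrt(B + L(-2)) = (-8*34)*sqrt(-11 + (-2 - 2)) = -272*sqrt(-11 - 4) = -272*I*sqrt(15)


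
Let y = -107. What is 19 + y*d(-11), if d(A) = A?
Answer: 1196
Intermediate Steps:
19 + y*d(-11) = 19 - 107*(-11) = 19 + 1177 = 1196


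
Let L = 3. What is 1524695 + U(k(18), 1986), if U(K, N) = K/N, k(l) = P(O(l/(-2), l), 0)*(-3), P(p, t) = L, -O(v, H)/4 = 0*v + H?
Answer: 1009348087/662 ≈ 1.5247e+6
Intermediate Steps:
O(v, H) = -4*H (O(v, H) = -4*(0*v + H) = -4*(0 + H) = -4*H)
P(p, t) = 3
k(l) = -9 (k(l) = 3*(-3) = -9)
1524695 + U(k(18), 1986) = 1524695 - 9/1986 = 1524695 - 9*1/1986 = 1524695 - 3/662 = 1009348087/662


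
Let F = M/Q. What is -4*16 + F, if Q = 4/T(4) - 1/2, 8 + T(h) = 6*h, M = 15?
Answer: -124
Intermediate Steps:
T(h) = -8 + 6*h
Q = -1/4 (Q = 4/(-8 + 6*4) - 1/2 = 4/(-8 + 24) - 1*1/2 = 4/16 - 1/2 = 4*(1/16) - 1/2 = 1/4 - 1/2 = -1/4 ≈ -0.25000)
F = -60 (F = 15/(-1/4) = 15*(-4) = -60)
-4*16 + F = -4*16 - 60 = -64 - 60 = -124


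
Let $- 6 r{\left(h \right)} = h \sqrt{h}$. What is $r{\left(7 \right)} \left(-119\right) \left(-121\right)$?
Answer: $- \frac{100793 \sqrt{7}}{6} \approx -44446.0$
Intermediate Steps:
$r{\left(h \right)} = - \frac{h^{\frac{3}{2}}}{6}$ ($r{\left(h \right)} = - \frac{h \sqrt{h}}{6} = - \frac{h^{\frac{3}{2}}}{6}$)
$r{\left(7 \right)} \left(-119\right) \left(-121\right) = - \frac{7^{\frac{3}{2}}}{6} \left(-119\right) \left(-121\right) = - \frac{7 \sqrt{7}}{6} \left(-119\right) \left(-121\right) = \frac{833 \sqrt{7}}{6} \left(-121\right) = - \frac{100793 \sqrt{7}}{6}$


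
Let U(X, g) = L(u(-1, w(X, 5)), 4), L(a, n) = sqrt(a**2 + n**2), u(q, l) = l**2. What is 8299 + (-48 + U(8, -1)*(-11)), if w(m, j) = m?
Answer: 8251 - 44*sqrt(257) ≈ 7545.6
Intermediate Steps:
U(X, g) = sqrt(16 + X**4) (U(X, g) = sqrt((X**2)**2 + 4**2) = sqrt(X**4 + 16) = sqrt(16 + X**4))
8299 + (-48 + U(8, -1)*(-11)) = 8299 + (-48 + sqrt(16 + 8**4)*(-11)) = 8299 + (-48 + sqrt(16 + 4096)*(-11)) = 8299 + (-48 + sqrt(4112)*(-11)) = 8299 + (-48 + (4*sqrt(257))*(-11)) = 8299 + (-48 - 44*sqrt(257)) = 8251 - 44*sqrt(257)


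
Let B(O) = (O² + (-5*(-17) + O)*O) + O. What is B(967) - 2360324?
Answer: -406984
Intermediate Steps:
B(O) = O + O² + O*(85 + O) (B(O) = (O² + (85 + O)*O) + O = (O² + O*(85 + O)) + O = O + O² + O*(85 + O))
B(967) - 2360324 = 2*967*(43 + 967) - 2360324 = 2*967*1010 - 2360324 = 1953340 - 2360324 = -406984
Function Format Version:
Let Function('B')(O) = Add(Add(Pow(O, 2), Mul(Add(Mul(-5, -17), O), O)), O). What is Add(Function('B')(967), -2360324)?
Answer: -406984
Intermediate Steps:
Function('B')(O) = Add(O, Pow(O, 2), Mul(O, Add(85, O))) (Function('B')(O) = Add(Add(Pow(O, 2), Mul(Add(85, O), O)), O) = Add(Add(Pow(O, 2), Mul(O, Add(85, O))), O) = Add(O, Pow(O, 2), Mul(O, Add(85, O))))
Add(Function('B')(967), -2360324) = Add(Mul(2, 967, Add(43, 967)), -2360324) = Add(Mul(2, 967, 1010), -2360324) = Add(1953340, -2360324) = -406984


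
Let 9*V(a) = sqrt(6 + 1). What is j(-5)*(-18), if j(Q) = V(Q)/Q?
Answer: 2*sqrt(7)/5 ≈ 1.0583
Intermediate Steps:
V(a) = sqrt(7)/9 (V(a) = sqrt(6 + 1)/9 = sqrt(7)/9)
j(Q) = sqrt(7)/(9*Q) (j(Q) = (sqrt(7)/9)/Q = sqrt(7)/(9*Q))
j(-5)*(-18) = ((1/9)*sqrt(7)/(-5))*(-18) = ((1/9)*sqrt(7)*(-1/5))*(-18) = -sqrt(7)/45*(-18) = 2*sqrt(7)/5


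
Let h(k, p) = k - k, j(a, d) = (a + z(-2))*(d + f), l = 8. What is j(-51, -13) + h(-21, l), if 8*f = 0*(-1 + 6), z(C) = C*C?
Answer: 611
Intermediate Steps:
z(C) = C²
f = 0 (f = (0*(-1 + 6))/8 = (0*5)/8 = (⅛)*0 = 0)
j(a, d) = d*(4 + a) (j(a, d) = (a + (-2)²)*(d + 0) = (a + 4)*d = (4 + a)*d = d*(4 + a))
h(k, p) = 0
j(-51, -13) + h(-21, l) = -13*(4 - 51) + 0 = -13*(-47) + 0 = 611 + 0 = 611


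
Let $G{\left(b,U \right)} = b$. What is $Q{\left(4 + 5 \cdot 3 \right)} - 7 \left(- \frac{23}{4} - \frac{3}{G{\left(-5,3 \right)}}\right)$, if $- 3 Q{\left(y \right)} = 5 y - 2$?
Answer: $\frac{101}{20} \approx 5.05$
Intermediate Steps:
$Q{\left(y \right)} = \frac{2}{3} - \frac{5 y}{3}$ ($Q{\left(y \right)} = - \frac{5 y - 2}{3} = - \frac{-2 + 5 y}{3} = \frac{2}{3} - \frac{5 y}{3}$)
$Q{\left(4 + 5 \cdot 3 \right)} - 7 \left(- \frac{23}{4} - \frac{3}{G{\left(-5,3 \right)}}\right) = \left(\frac{2}{3} - \frac{5 \left(4 + 5 \cdot 3\right)}{3}\right) - 7 \left(- \frac{23}{4} - \frac{3}{-5}\right) = \left(\frac{2}{3} - \frac{5 \left(4 + 15\right)}{3}\right) - 7 \left(\left(-23\right) \frac{1}{4} - - \frac{3}{5}\right) = \left(\frac{2}{3} - \frac{95}{3}\right) - 7 \left(- \frac{23}{4} + \frac{3}{5}\right) = \left(\frac{2}{3} - \frac{95}{3}\right) - - \frac{721}{20} = -31 + \frac{721}{20} = \frac{101}{20}$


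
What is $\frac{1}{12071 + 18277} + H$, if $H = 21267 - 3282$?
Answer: $\frac{545808781}{30348} \approx 17985.0$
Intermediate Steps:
$H = 17985$ ($H = 21267 - 3282 = 17985$)
$\frac{1}{12071 + 18277} + H = \frac{1}{12071 + 18277} + 17985 = \frac{1}{30348} + 17985 = \frac{545808781}{30348}$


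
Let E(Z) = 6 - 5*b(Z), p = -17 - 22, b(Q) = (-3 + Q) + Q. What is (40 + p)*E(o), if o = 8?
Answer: -59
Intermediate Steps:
b(Q) = -3 + 2*Q
p = -39
E(Z) = 21 - 10*Z (E(Z) = 6 - 5*(-3 + 2*Z) = 6 + (15 - 10*Z) = 21 - 10*Z)
(40 + p)*E(o) = (40 - 39)*(21 - 10*8) = 1*(21 - 80) = 1*(-59) = -59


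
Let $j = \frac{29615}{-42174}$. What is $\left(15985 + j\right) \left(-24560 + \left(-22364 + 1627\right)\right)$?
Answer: $- \frac{3392854893575}{4686} \approx -7.2404 \cdot 10^{8}$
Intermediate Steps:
$j = - \frac{29615}{42174}$ ($j = 29615 \left(- \frac{1}{42174}\right) = - \frac{29615}{42174} \approx -0.70221$)
$\left(15985 + j\right) \left(-24560 + \left(-22364 + 1627\right)\right) = \left(15985 - \frac{29615}{42174}\right) \left(-24560 + \left(-22364 + 1627\right)\right) = \frac{674121775 \left(-24560 - 20737\right)}{42174} = \frac{674121775}{42174} \left(-45297\right) = - \frac{3392854893575}{4686}$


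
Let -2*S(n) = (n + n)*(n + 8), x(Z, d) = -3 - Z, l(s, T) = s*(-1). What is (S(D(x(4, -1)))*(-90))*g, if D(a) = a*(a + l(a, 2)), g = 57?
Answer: 0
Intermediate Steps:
l(s, T) = -s
D(a) = 0 (D(a) = a*(a - a) = a*0 = 0)
S(n) = -n*(8 + n) (S(n) = -(n + n)*(n + 8)/2 = -2*n*(8 + n)/2 = -n*(8 + n))
(S(D(x(4, -1)))*(-90))*g = (-1*0*(8 + 0)*(-90))*57 = (-1*0*8*(-90))*57 = (0*(-90))*57 = 0*57 = 0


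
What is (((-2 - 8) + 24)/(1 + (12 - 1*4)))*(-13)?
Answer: -182/9 ≈ -20.222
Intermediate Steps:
(((-2 - 8) + 24)/(1 + (12 - 1*4)))*(-13) = ((-10 + 24)/(1 + (12 - 4)))*(-13) = (14/(1 + 8))*(-13) = (14/9)*(-13) = -182/9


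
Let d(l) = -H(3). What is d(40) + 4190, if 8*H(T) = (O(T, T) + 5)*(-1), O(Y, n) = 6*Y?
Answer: 33543/8 ≈ 4192.9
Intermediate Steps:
H(T) = -5/8 - 3*T/4 (H(T) = ((6*T + 5)*(-1))/8 = ((5 + 6*T)*(-1))/8 = (-5 - 6*T)/8 = -5/8 - 3*T/4)
d(l) = 23/8 (d(l) = -(-5/8 - ¾*3) = -(-5/8 - 9/4) = -1*(-23/8) = 23/8)
d(40) + 4190 = 23/8 + 4190 = 33543/8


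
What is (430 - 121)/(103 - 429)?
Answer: -309/326 ≈ -0.94785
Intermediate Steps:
(430 - 121)/(103 - 429) = 309/(-326) = 309*(-1/326) = -309/326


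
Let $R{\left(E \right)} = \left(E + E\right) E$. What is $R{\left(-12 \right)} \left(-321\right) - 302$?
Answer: $-92750$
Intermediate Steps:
$R{\left(E \right)} = 2 E^{2}$ ($R{\left(E \right)} = 2 E E = 2 E^{2}$)
$R{\left(-12 \right)} \left(-321\right) - 302 = 2 \left(-12\right)^{2} \left(-321\right) - 302 = 2 \cdot 144 \left(-321\right) - 302 = 288 \left(-321\right) - 302 = -92448 - 302 = -92750$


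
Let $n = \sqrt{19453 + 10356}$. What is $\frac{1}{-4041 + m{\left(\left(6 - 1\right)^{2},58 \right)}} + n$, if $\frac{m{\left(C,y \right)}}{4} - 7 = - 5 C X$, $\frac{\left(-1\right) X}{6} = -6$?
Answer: $- \frac{1}{22013} + \sqrt{29809} \approx 172.65$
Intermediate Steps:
$X = 36$ ($X = \left(-6\right) \left(-6\right) = 36$)
$m{\left(C,y \right)} = 28 - 720 C$ ($m{\left(C,y \right)} = 28 + 4 - 5 C 36 = 28 + 4 \left(- 180 C\right) = 28 - 720 C$)
$n = \sqrt{29809} \approx 172.65$
$\frac{1}{-4041 + m{\left(\left(6 - 1\right)^{2},58 \right)}} + n = \frac{1}{-4041 + \left(28 - 720 \left(6 - 1\right)^{2}\right)} + \sqrt{29809} = \frac{1}{-4041 + \left(28 - 720 \cdot 5^{2}\right)} + \sqrt{29809} = \frac{1}{-4041 + \left(28 - 18000\right)} + \sqrt{29809} = \frac{1}{-4041 - 17972} + \sqrt{29809} = \frac{1}{-22013} + \sqrt{29809} = - \frac{1}{22013} + \sqrt{29809}$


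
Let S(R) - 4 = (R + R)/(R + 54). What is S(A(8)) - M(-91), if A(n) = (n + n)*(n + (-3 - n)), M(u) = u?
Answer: 79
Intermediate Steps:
A(n) = -6*n (A(n) = (2*n)*(-3) = -6*n)
S(R) = 4 + 2*R/(54 + R) (S(R) = 4 + (R + R)/(R + 54) = 4 + (2*R)/(54 + R) = 4 + 2*R/(54 + R))
S(A(8)) - M(-91) = 6*(36 - 6*8)/(54 - 6*8) - 1*(-91) = 6*(36 - 48)/(54 - 48) + 91 = 6*(-12)/6 + 91 = 6*(⅙)*(-12) + 91 = -12 + 91 = 79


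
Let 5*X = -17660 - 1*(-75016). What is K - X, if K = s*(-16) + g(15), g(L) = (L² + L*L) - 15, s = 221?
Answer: -72861/5 ≈ -14572.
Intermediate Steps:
g(L) = -15 + 2*L² (g(L) = (L² + L²) - 15 = 2*L² - 15 = -15 + 2*L²)
X = 57356/5 (X = (-17660 - 1*(-75016))/5 = (-17660 + 75016)/5 = (⅕)*57356 = 57356/5 ≈ 11471.)
K = -3101 (K = 221*(-16) + (-15 + 2*15²) = -3536 + (-15 + 2*225) = -3536 + (-15 + 450) = -3536 + 435 = -3101)
K - X = -3101 - 1*57356/5 = -3101 - 57356/5 = -72861/5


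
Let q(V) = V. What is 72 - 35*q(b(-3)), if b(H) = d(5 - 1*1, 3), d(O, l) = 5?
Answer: -103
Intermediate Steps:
b(H) = 5
72 - 35*q(b(-3)) = 72 - 35*5 = 72 - 175 = -103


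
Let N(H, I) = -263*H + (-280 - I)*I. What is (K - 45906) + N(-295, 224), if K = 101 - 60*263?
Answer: -96896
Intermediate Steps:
K = -15679 (K = 101 - 15780 = -15679)
N(H, I) = -263*H + I*(-280 - I)
(K - 45906) + N(-295, 224) = (-15679 - 45906) + (-1*224² - 280*224 - 263*(-295)) = -61585 + (-1*50176 - 62720 + 77585) = -61585 + (-50176 - 62720 + 77585) = -61585 - 35311 = -96896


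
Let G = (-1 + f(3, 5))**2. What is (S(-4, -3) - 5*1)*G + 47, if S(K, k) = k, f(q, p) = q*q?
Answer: -465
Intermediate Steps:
f(q, p) = q**2
G = 64 (G = (-1 + 3**2)**2 = (-1 + 9)**2 = 8**2 = 64)
(S(-4, -3) - 5*1)*G + 47 = (-3 - 5*1)*64 + 47 = (-3 - 5)*64 + 47 = -8*64 + 47 = -512 + 47 = -465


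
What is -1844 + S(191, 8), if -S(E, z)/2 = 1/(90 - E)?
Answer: -186242/101 ≈ -1844.0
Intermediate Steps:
S(E, z) = -2/(90 - E)
-1844 + S(191, 8) = -1844 + 2/(-90 + 191) = -1844 + 2/101 = -186242/101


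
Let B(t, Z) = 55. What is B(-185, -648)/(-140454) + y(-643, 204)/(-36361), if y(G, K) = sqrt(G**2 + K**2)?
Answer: -55/140454 - sqrt(455065)/36361 ≈ -0.018944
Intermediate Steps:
B(-185, -648)/(-140454) + y(-643, 204)/(-36361) = 55/(-140454) + sqrt((-643)**2 + 204**2)/(-36361) = 55*(-1/140454) + sqrt(413449 + 41616)*(-1/36361) = -55/140454 + sqrt(455065)*(-1/36361) = -55/140454 - sqrt(455065)/36361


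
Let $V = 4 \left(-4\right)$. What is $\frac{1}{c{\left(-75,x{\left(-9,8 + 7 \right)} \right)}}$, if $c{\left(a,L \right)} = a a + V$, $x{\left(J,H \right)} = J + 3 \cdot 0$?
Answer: $\frac{1}{5609} \approx 0.00017828$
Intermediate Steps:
$V = -16$
$x{\left(J,H \right)} = J$ ($x{\left(J,H \right)} = J + 0 = J$)
$c{\left(a,L \right)} = -16 + a^{2}$ ($c{\left(a,L \right)} = a a - 16 = a^{2} - 16 = -16 + a^{2}$)
$\frac{1}{c{\left(-75,x{\left(-9,8 + 7 \right)} \right)}} = \frac{1}{-16 + \left(-75\right)^{2}} = \frac{1}{-16 + 5625} = \frac{1}{5609}$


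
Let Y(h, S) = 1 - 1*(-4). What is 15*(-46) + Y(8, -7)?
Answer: -685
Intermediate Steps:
Y(h, S) = 5 (Y(h, S) = 1 + 4 = 5)
15*(-46) + Y(8, -7) = 15*(-46) + 5 = -690 + 5 = -685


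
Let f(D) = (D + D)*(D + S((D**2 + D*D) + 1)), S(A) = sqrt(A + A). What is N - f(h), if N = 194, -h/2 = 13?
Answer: -1158 + 52*sqrt(2706) ≈ 1547.0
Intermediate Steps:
h = -26 (h = -2*13 = -26)
S(A) = sqrt(2)*sqrt(A) (S(A) = sqrt(2*A) = sqrt(2)*sqrt(A))
f(D) = 2*D*(D + sqrt(2)*sqrt(1 + 2*D**2)) (f(D) = (D + D)*(D + sqrt(2)*sqrt((D**2 + D*D) + 1)) = (2*D)*(D + sqrt(2)*sqrt((D**2 + D**2) + 1)) = (2*D)*(D + sqrt(2)*sqrt(2*D**2 + 1)) = (2*D)*(D + sqrt(2)*sqrt(1 + 2*D**2)) = 2*D*(D + sqrt(2)*sqrt(1 + 2*D**2)))
N - f(h) = 194 - 2*(-26)*(-26 + sqrt(2 + 4*(-26)**2)) = 194 - 2*(-26)*(-26 + sqrt(2 + 4*676)) = 194 - 2*(-26)*(-26 + sqrt(2 + 2704)) = 194 - 2*(-26)*(-26 + sqrt(2706)) = 194 - (1352 - 52*sqrt(2706)) = 194 + (-1352 + 52*sqrt(2706)) = -1158 + 52*sqrt(2706)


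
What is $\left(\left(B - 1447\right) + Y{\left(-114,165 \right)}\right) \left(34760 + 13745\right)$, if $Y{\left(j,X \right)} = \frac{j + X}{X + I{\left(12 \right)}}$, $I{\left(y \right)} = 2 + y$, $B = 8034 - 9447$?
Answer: $- \frac{24829175945}{179} \approx -1.3871 \cdot 10^{8}$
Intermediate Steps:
$B = -1413$
$Y{\left(j,X \right)} = \frac{X + j}{14 + X}$ ($Y{\left(j,X \right)} = \frac{j + X}{X + \left(2 + 12\right)} = \frac{X + j}{X + 14} = \frac{X + j}{14 + X}$)
$\left(\left(B - 1447\right) + Y{\left(-114,165 \right)}\right) \left(34760 + 13745\right) = \left(\left(-1413 - 1447\right) + \frac{165 - 114}{14 + 165}\right) \left(34760 + 13745\right) = \left(\left(-1413 - 1447\right) + \frac{1}{179} \cdot 51\right) 48505 = \left(-2860 + \frac{1}{179} \cdot 51\right) 48505 = \left(-2860 + \frac{51}{179}\right) 48505 = \left(- \frac{511889}{179}\right) 48505 = - \frac{24829175945}{179}$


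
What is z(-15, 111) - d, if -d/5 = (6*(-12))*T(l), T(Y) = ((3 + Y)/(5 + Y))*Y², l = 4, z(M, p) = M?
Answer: -4495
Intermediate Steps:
T(Y) = Y²*(3 + Y)/(5 + Y) (T(Y) = ((3 + Y)/(5 + Y))*Y² = Y²*(3 + Y)/(5 + Y))
d = 4480 (d = -5*6*(-12)*4²*(3 + 4)/(5 + 4) = -(-360)*16*7/9 = -(-360)*16*(⅑)*7 = -(-360)*112/9 = -5*(-896) = 4480)
z(-15, 111) - d = -15 - 1*4480 = -15 - 4480 = -4495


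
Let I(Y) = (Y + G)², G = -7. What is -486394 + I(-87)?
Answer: -477558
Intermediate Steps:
I(Y) = (-7 + Y)² (I(Y) = (Y - 7)² = (-7 + Y)²)
-486394 + I(-87) = -486394 + (-7 - 87)² = -486394 + (-94)² = -486394 + 8836 = -477558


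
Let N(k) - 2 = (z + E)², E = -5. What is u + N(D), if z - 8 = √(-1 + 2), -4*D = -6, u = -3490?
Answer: -3472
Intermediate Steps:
D = 3/2 (D = -¼*(-6) = 3/2 ≈ 1.5000)
z = 9 (z = 8 + √(-1 + 2) = 8 + √1 = 8 + 1 = 9)
N(k) = 18 (N(k) = 2 + (9 - 5)² = 2 + 4² = 2 + 16 = 18)
u + N(D) = -3490 + 18 = -3472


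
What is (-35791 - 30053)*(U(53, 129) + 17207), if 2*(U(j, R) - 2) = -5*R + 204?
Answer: -1118590794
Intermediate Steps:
U(j, R) = 104 - 5*R/2 (U(j, R) = 2 + (-5*R + 204)/2 = 2 + (204 - 5*R)/2 = 2 + (102 - 5*R/2) = 104 - 5*R/2)
(-35791 - 30053)*(U(53, 129) + 17207) = (-35791 - 30053)*((104 - 5/2*129) + 17207) = -65844*((104 - 645/2) + 17207) = -65844*(-437/2 + 17207) = -65844*33977/2 = -1118590794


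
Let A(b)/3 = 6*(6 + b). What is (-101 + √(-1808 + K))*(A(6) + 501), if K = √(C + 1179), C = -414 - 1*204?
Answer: -72417 + 717*I*√(1808 - √561) ≈ -72417.0 + 30287.0*I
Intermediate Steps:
C = -618 (C = -414 - 204 = -618)
K = √561 (K = √(-618 + 1179) = √561 ≈ 23.685)
A(b) = 108 + 18*b (A(b) = 3*(6*(6 + b)) = 3*(36 + 6*b) = 108 + 18*b)
(-101 + √(-1808 + K))*(A(6) + 501) = (-101 + √(-1808 + √561))*((108 + 18*6) + 501) = (-101 + √(-1808 + √561))*((108 + 108) + 501) = (-101 + √(-1808 + √561))*(216 + 501) = (-101 + √(-1808 + √561))*717 = -72417 + 717*√(-1808 + √561)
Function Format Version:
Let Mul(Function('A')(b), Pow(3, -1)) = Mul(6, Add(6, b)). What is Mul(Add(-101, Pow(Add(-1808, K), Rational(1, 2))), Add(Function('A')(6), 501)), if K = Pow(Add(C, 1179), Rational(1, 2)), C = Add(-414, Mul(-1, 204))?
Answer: Add(-72417, Mul(717, I, Pow(Add(1808, Mul(-1, Pow(561, Rational(1, 2)))), Rational(1, 2)))) ≈ Add(-72417., Mul(30287., I))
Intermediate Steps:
C = -618 (C = Add(-414, -204) = -618)
K = Pow(561, Rational(1, 2)) (K = Pow(Add(-618, 1179), Rational(1, 2)) = Pow(561, Rational(1, 2)) ≈ 23.685)
Function('A')(b) = Add(108, Mul(18, b)) (Function('A')(b) = Mul(3, Mul(6, Add(6, b))) = Mul(3, Add(36, Mul(6, b))) = Add(108, Mul(18, b)))
Mul(Add(-101, Pow(Add(-1808, K), Rational(1, 2))), Add(Function('A')(6), 501)) = Mul(Add(-101, Pow(Add(-1808, Pow(561, Rational(1, 2))), Rational(1, 2))), Add(Add(108, Mul(18, 6)), 501)) = Mul(Add(-101, Pow(Add(-1808, Pow(561, Rational(1, 2))), Rational(1, 2))), Add(Add(108, 108), 501)) = Mul(Add(-101, Pow(Add(-1808, Pow(561, Rational(1, 2))), Rational(1, 2))), Add(216, 501)) = Mul(Add(-101, Pow(Add(-1808, Pow(561, Rational(1, 2))), Rational(1, 2))), 717) = Add(-72417, Mul(717, Pow(Add(-1808, Pow(561, Rational(1, 2))), Rational(1, 2))))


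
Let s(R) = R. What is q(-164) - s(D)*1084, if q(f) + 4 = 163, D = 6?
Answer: -6345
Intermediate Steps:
q(f) = 159 (q(f) = -4 + 163 = 159)
q(-164) - s(D)*1084 = 159 - 6*1084 = 159 - 1*6504 = 159 - 6504 = -6345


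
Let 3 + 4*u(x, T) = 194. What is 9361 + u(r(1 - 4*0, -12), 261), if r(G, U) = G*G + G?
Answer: 37635/4 ≈ 9408.8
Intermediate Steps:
r(G, U) = G + G**2 (r(G, U) = G**2 + G = G + G**2)
u(x, T) = 191/4 (u(x, T) = -3/4 + (1/4)*194 = -3/4 + 97/2 = 191/4)
9361 + u(r(1 - 4*0, -12), 261) = 9361 + 191/4 = 37635/4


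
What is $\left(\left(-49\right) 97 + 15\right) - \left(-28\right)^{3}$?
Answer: $17214$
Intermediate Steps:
$\left(\left(-49\right) 97 + 15\right) - \left(-28\right)^{3} = \left(-4753 + 15\right) - -21952 = -4738 + 21952 = 17214$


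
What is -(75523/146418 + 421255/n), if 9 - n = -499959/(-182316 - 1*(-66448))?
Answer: -2382233273600413/26494483518 ≈ -89914.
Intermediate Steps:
n = 542853/115868 (n = 9 - (-499959)/(-182316 - 1*(-66448)) = 9 - (-499959)/(-182316 + 66448) = 9 - (-499959)/(-115868) = 9 - (-499959)*(-1)/115868 = 9 - 1*499959/115868 = 9 - 499959/115868 = 542853/115868 ≈ 4.6851)
-(75523/146418 + 421255/n) = -(75523/146418 + 421255/(542853/115868)) = -(75523*(1/146418) + 421255*(115868/542853)) = -(75523/146418 + 48809974340/542853) = -1*2382233273600413/26494483518 = -2382233273600413/26494483518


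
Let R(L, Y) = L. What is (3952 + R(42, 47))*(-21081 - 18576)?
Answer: -158390058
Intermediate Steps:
(3952 + R(42, 47))*(-21081 - 18576) = (3952 + 42)*(-21081 - 18576) = 3994*(-39657) = -158390058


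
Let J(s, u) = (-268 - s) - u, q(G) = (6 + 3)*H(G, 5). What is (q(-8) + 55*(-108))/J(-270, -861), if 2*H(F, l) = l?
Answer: -11835/1726 ≈ -6.8569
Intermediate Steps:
H(F, l) = l/2
q(G) = 45/2 (q(G) = (6 + 3)*((½)*5) = 9*(5/2) = 45/2)
J(s, u) = -268 - s - u
(q(-8) + 55*(-108))/J(-270, -861) = (45/2 + 55*(-108))/(-268 - 1*(-270) - 1*(-861)) = (45/2 - 5940)/(-268 + 270 + 861) = -11835/2/863 = -11835/2*1/863 = -11835/1726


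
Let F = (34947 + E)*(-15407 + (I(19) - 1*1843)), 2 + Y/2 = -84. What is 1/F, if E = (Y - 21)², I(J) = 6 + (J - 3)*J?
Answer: -1/1223000240 ≈ -8.1766e-10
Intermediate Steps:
Y = -172 (Y = -4 + 2*(-84) = -4 - 168 = -172)
I(J) = 6 + J*(-3 + J) (I(J) = 6 + (-3 + J)*J = 6 + J*(-3 + J))
E = 37249 (E = (-172 - 21)² = (-193)² = 37249)
F = -1223000240 (F = (34947 + 37249)*(-15407 + ((6 + 19² - 3*19) - 1*1843)) = 72196*(-15407 + ((6 + 361 - 57) - 1843)) = 72196*(-15407 + (310 - 1843)) = 72196*(-15407 - 1533) = 72196*(-16940) = -1223000240)
1/F = 1/(-1223000240) = -1/1223000240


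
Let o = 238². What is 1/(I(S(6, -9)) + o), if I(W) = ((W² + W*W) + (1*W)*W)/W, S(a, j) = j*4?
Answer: 1/56536 ≈ 1.7688e-5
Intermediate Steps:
S(a, j) = 4*j
I(W) = 3*W (I(W) = ((W² + W²) + W*W)/W = (2*W² + W²)/W = (3*W²)/W = 3*W)
o = 56644
1/(I(S(6, -9)) + o) = 1/(3*(4*(-9)) + 56644) = 1/(3*(-36) + 56644) = 1/(-108 + 56644) = 1/56536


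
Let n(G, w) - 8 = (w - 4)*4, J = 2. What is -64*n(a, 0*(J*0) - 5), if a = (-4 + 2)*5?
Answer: 1792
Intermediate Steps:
a = -10 (a = -2*5 = -10)
n(G, w) = -8 + 4*w (n(G, w) = 8 + (w - 4)*4 = 8 + (-4 + w)*4 = 8 + (-16 + 4*w) = -8 + 4*w)
-64*n(a, 0*(J*0) - 5) = -64*(-8 + 4*(0*(2*0) - 5)) = -64*(-8 + 4*(0*0 - 5)) = -64*(-8 + 4*(0 - 5)) = -64*(-8 + 4*(-5)) = -64*(-8 - 20) = -64*(-28) = 1792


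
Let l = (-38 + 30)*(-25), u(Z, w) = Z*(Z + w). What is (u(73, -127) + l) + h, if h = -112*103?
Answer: -15278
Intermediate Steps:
h = -11536
l = 200 (l = -8*(-25) = 200)
(u(73, -127) + l) + h = (73*(73 - 127) + 200) - 11536 = (73*(-54) + 200) - 11536 = (-3942 + 200) - 11536 = -3742 - 11536 = -15278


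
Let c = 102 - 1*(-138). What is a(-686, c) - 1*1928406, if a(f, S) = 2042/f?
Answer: -661444279/343 ≈ -1.9284e+6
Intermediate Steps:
c = 240 (c = 102 + 138 = 240)
a(-686, c) - 1*1928406 = 2042/(-686) - 1*1928406 = 2042*(-1/686) - 1928406 = -1021/343 - 1928406 = -661444279/343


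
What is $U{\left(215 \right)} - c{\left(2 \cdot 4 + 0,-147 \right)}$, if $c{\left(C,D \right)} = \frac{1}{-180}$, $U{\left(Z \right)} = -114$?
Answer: $- \frac{20519}{180} \approx -113.99$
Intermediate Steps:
$c{\left(C,D \right)} = - \frac{1}{180}$
$U{\left(215 \right)} - c{\left(2 \cdot 4 + 0,-147 \right)} = -114 - - \frac{1}{180} = -114 + \frac{1}{180} = - \frac{20519}{180}$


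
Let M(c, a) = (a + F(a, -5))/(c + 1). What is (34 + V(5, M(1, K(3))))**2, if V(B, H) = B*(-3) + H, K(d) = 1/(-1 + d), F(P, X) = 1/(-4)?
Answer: 23409/64 ≈ 365.77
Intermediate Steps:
F(P, X) = -1/4
M(c, a) = (-1/4 + a)/(1 + c) (M(c, a) = (a - 1/4)/(c + 1) = (-1/4 + a)/(1 + c))
V(B, H) = H - 3*B (V(B, H) = -3*B + H = H - 3*B)
(34 + V(5, M(1, K(3))))**2 = (34 + ((-1/4 + 1/(-1 + 3))/(1 + 1) - 3*5))**2 = (34 + ((-1/4 + 1/2)/2 - 15))**2 = (34 + ((1/2)*(1/4) - 15))**2 = (34 + (1/8 - 15))**2 = (34 - 119/8)**2 = (153/8)**2 = 23409/64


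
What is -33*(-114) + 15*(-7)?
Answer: 3657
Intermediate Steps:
-33*(-114) + 15*(-7) = 3762 - 105 = 3657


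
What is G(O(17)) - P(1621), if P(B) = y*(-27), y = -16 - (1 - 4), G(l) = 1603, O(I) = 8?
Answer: 1252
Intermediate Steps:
y = -13 (y = -16 - 1*(-3) = -16 + 3 = -13)
P(B) = 351 (P(B) = -13*(-27) = 351)
G(O(17)) - P(1621) = 1603 - 1*351 = 1603 - 351 = 1252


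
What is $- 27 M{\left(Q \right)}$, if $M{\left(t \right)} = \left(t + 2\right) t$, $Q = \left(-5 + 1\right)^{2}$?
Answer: $-7776$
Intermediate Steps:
$Q = 16$ ($Q = \left(-4\right)^{2} = 16$)
$M{\left(t \right)} = t \left(2 + t\right)$ ($M{\left(t \right)} = \left(2 + t\right) t = t \left(2 + t\right)$)
$- 27 M{\left(Q \right)} = - 27 \cdot 16 \left(2 + 16\right) = - 27 \cdot 16 \cdot 18 = \left(-27\right) 288 = -7776$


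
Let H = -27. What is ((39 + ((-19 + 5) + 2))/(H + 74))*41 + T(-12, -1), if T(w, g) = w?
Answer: 543/47 ≈ 11.553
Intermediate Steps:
((39 + ((-19 + 5) + 2))/(H + 74))*41 + T(-12, -1) = ((39 + ((-19 + 5) + 2))/(-27 + 74))*41 - 12 = ((39 + (-14 + 2))/47)*41 - 12 = ((39 - 12)*(1/47))*41 - 12 = (27*(1/47))*41 - 12 = (27/47)*41 - 12 = 1107/47 - 12 = 543/47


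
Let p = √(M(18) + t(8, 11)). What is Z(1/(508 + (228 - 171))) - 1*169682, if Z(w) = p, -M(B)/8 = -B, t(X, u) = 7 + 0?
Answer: -169682 + √151 ≈ -1.6967e+5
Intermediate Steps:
t(X, u) = 7
M(B) = 8*B (M(B) = -(-8)*B = 8*B)
p = √151 (p = √(8*18 + 7) = √(144 + 7) = √151 ≈ 12.288)
Z(w) = √151
Z(1/(508 + (228 - 171))) - 1*169682 = √151 - 1*169682 = √151 - 169682 = -169682 + √151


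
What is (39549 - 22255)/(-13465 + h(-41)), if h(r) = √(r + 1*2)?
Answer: -116431855/90653132 - 8647*I*√39/90653132 ≈ -1.2844 - 0.00059568*I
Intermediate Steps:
h(r) = √(2 + r) (h(r) = √(r + 2) = √(2 + r))
(39549 - 22255)/(-13465 + h(-41)) = (39549 - 22255)/(-13465 + √(2 - 41)) = 17294/(-13465 + √(-39)) = 17294/(-13465 + I*√39)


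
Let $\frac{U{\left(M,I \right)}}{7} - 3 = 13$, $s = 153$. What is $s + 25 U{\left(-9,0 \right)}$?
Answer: $2953$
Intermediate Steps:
$U{\left(M,I \right)} = 112$ ($U{\left(M,I \right)} = 21 + 7 \cdot 13 = 21 + 91 = 112$)
$s + 25 U{\left(-9,0 \right)} = 153 + 25 \cdot 112 = 153 + 2800 = 2953$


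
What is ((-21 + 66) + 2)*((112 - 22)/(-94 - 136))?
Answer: -423/23 ≈ -18.391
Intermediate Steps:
((-21 + 66) + 2)*((112 - 22)/(-94 - 136)) = (45 + 2)*(90/(-230)) = 47*(90*(-1/230)) = 47*(-9/23) = -423/23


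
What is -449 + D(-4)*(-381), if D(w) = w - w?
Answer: -449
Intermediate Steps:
D(w) = 0
-449 + D(-4)*(-381) = -449 + 0*(-381) = -449 + 0 = -449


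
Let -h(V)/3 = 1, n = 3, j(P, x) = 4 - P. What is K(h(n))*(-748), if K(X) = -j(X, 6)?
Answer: 5236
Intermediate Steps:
h(V) = -3 (h(V) = -3*1 = -3)
K(X) = -4 + X (K(X) = -(4 - X) = -4 + X)
K(h(n))*(-748) = (-4 - 3)*(-748) = -7*(-748) = 5236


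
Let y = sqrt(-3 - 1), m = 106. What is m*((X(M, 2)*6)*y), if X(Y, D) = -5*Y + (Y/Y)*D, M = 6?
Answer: -35616*I ≈ -35616.0*I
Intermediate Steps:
y = 2*I (y = sqrt(-4) = 2*I ≈ 2.0*I)
X(Y, D) = D - 5*Y (X(Y, D) = -5*Y + 1*D = -5*Y + D = D - 5*Y)
m*((X(M, 2)*6)*y) = 106*(((2 - 5*6)*6)*(2*I)) = 106*(((2 - 30)*6)*(2*I)) = 106*((-28*6)*(2*I)) = 106*(-336*I) = -35616*I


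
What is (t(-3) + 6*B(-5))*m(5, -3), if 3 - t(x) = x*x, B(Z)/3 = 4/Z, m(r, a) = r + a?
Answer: -204/5 ≈ -40.800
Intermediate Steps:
m(r, a) = a + r
B(Z) = 12/Z (B(Z) = 3*(4/Z) = 12/Z)
t(x) = 3 - x**2 (t(x) = 3 - x*x = 3 - x**2)
(t(-3) + 6*B(-5))*m(5, -3) = ((3 - 1*(-3)**2) + 6*(12/(-5)))*(-3 + 5) = ((3 - 1*9) + 6*(12*(-1/5)))*2 = ((3 - 9) + 6*(-12/5))*2 = (-6 - 72/5)*2 = -102/5*2 = -204/5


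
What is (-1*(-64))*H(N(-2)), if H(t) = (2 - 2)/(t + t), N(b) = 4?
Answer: 0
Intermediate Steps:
H(t) = 0 (H(t) = 0/((2*t)) = 0*(1/(2*t)) = 0)
(-1*(-64))*H(N(-2)) = -1*(-64)*0 = 64*0 = 0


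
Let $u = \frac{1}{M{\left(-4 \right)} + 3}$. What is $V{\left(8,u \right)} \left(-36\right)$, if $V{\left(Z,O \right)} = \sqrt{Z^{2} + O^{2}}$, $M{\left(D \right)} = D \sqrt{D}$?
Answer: $- \frac{36 \sqrt{341001 + 48 i}}{73} \approx -287.98 - 0.020268 i$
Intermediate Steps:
$M{\left(D \right)} = D^{\frac{3}{2}}$
$u = \frac{3 + 8 i}{73}$ ($u = \frac{1}{\left(-4\right)^{\frac{3}{2}} + 3} = \frac{1}{- 8 i + 3} = \frac{1}{3 - 8 i} = \frac{3 + 8 i}{73} \approx 0.041096 + 0.10959 i$)
$V{\left(Z,O \right)} = \sqrt{O^{2} + Z^{2}}$
$V{\left(8,u \right)} \left(-36\right) = \sqrt{\left(\frac{3}{73} + \frac{8 i}{73}\right)^{2} + 8^{2}} \left(-36\right) = \sqrt{\left(\frac{3}{73} + \frac{8 i}{73}\right)^{2} + 64} \left(-36\right) = \sqrt{64 + \left(\frac{3}{73} + \frac{8 i}{73}\right)^{2}} \left(-36\right) = - 36 \sqrt{64 + \left(\frac{3}{73} + \frac{8 i}{73}\right)^{2}}$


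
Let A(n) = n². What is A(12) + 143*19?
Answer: 2861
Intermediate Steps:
A(12) + 143*19 = 12² + 143*19 = 144 + 2717 = 2861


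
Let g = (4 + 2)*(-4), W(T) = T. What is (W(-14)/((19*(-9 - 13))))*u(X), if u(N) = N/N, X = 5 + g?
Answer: 7/209 ≈ 0.033493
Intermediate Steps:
g = -24 (g = 6*(-4) = -24)
X = -19 (X = 5 - 24 = -19)
u(N) = 1
(W(-14)/((19*(-9 - 13))))*u(X) = -14*1/(19*(-9 - 13))*1 = -14/(19*(-22))*1 = -14/(-418)*1 = -14*(-1/418)*1 = (7/209)*1 = 7/209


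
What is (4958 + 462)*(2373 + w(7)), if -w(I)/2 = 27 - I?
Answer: 12644860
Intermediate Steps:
w(I) = -54 + 2*I (w(I) = -2*(27 - I) = -54 + 2*I)
(4958 + 462)*(2373 + w(7)) = (4958 + 462)*(2373 + (-54 + 2*7)) = 5420*(2373 + (-54 + 14)) = 5420*(2373 - 40) = 5420*2333 = 12644860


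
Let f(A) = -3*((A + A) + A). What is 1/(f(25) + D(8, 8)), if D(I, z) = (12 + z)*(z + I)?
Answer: 1/95 ≈ 0.010526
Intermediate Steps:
D(I, z) = (12 + z)*(I + z)
f(A) = -9*A (f(A) = -3*(2*A + A) = -9*A)
1/(f(25) + D(8, 8)) = 1/(-9*25 + (8**2 + 12*8 + 12*8 + 8*8)) = 1/(-225 + (64 + 96 + 96 + 64)) = 1/(-225 + 320) = 1/95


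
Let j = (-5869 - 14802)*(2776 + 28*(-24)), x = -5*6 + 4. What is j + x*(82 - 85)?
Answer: -43491706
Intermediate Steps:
x = -26 (x = -30 + 4 = -26)
j = -43491784 (j = -20671*(2776 - 672) = -20671*2104 = -43491784)
j + x*(82 - 85) = -43491784 - 26*(82 - 85) = -43491784 - 26*(-3) = -43491784 + 78 = -43491706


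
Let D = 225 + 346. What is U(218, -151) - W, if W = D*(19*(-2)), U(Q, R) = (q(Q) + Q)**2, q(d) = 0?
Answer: 69222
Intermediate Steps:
D = 571
U(Q, R) = Q**2 (U(Q, R) = (0 + Q)**2 = Q**2)
W = -21698 (W = 571*(19*(-2)) = 571*(-38) = -21698)
U(218, -151) - W = 218**2 - 1*(-21698) = 47524 + 21698 = 69222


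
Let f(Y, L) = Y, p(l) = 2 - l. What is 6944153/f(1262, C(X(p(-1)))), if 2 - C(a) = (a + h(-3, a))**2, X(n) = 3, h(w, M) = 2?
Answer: 6944153/1262 ≈ 5502.5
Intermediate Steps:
C(a) = 2 - (2 + a)**2 (C(a) = 2 - (a + 2)**2 = 2 - (2 + a)**2)
6944153/f(1262, C(X(p(-1)))) = 6944153/1262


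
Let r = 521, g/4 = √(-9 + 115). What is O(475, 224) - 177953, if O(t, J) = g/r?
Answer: -177953 + 4*√106/521 ≈ -1.7795e+5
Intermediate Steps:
g = 4*√106 (g = 4*√(-9 + 115) = 4*√106 ≈ 41.182)
O(t, J) = 4*√106/521 (O(t, J) = (4*√106)/521 = (4*√106)*(1/521) = 4*√106/521)
O(475, 224) - 177953 = 4*√106/521 - 177953 = -177953 + 4*√106/521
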